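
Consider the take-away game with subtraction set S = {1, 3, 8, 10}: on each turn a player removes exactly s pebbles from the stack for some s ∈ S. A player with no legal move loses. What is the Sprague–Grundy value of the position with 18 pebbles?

1

G(0) = 0
G(1) = mex{0} = 1
G(2) = mex{1} = 0
G(3) = mex{0,0} = 1
G(4) = mex{1,1} = 0
G(5) = mex{0,0} = 1
G(6) = mex{1,1} = 0
G(7) = mex{0,0} = 1
G(8) = mex{1,1,0} = 2
G(9) = mex{2,0,1} = 3
G(10) = mex{3,1,0,0} = 2
G(11) = mex{2,2,1,1} = 0
G(12) = mex{0,3,0,0} = 1
G(13) = mex{1,2,1,1} = 0
G(14) = mex{0,0,0,0} = 1
G(15) = mex{1,1,1,1} = 0
G(16) = mex{0,0,2,0} = 1
G(17) = mex{1,1,3,1} = 0
G(18) = mex{0,0,2,2} = 1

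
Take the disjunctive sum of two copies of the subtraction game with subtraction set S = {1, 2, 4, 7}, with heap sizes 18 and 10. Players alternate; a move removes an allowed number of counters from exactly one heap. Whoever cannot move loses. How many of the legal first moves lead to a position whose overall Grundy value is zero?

4

All heaps use S = {1, 2, 4, 7}:
n :  0  1  2  3  4  5  6  7  8  9 10 11 12 13 14 15 16 17 18
G :  0  1  2  0  1  2  0  1  2  0  1  2  0  1  2  0  1  2  0
Heap A: G(18) = 0.
Heap B: G(10) = 1.
Combined Grundy value = 0 ⊕ 1 = 1.
A winning move leaves total XOR = 0, i.e. changes one component's Grundy value g to g ⊕ X where X is the current total.
Heap A: need g' = 0⊕1 = 1. Options: 18−1→G=2, 18−2→G=1, 18−4→G=2, 18−7→G=2. Hits: 1.
Heap B: need g' = 1⊕1 = 0. Options: 10−1→G=0, 10−2→G=2, 10−4→G=0, 10−7→G=0. Hits: 3.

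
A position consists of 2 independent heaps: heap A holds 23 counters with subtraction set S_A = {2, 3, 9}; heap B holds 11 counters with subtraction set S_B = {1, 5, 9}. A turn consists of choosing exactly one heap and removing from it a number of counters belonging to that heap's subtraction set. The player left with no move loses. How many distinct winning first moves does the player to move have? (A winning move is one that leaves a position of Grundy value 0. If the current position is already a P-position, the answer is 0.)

Heap A, S = {2, 3, 9}:
G(0) = 0
G(1) = mex{} = 0
G(2) = mex{0} = 1
G(3) = mex{0,0} = 1
G(4) = mex{1,0} = 2
G(5) = mex{1,1} = 0
G(6) = mex{2,1} = 0
G(7) = mex{0,2} = 1
G(8) = mex{0,0} = 1
G(9) = mex{1,0,0} = 2
G(10) = mex{1,1,0} = 2
G(11) = mex{2,1,1} = 0
G(12) = mex{2,2,1} = 0
G(13) = mex{0,2,2} = 1
G(14) = mex{0,0,0} = 1
G(15) = mex{1,0,0} = 2
G(16) = mex{1,1,1} = 0
G(17) = mex{2,1,1} = 0
G(18) = mex{0,2,2} = 1
G(19) = mex{0,0,2} = 1
G(20) = mex{1,0,0} = 2
G(21) = mex{1,1,0} = 2
G(22) = mex{2,1,1} = 0
G(23) = mex{2,2,1} = 0
G_A(23) = 0.
Heap B, S = {1, 5, 9}:
n :  0  1  2  3  4  5  6  7  8  9 10 11
G :  0  1  0  1  0  1  0  1  0  1  0  1
G_B(11) = 1.
Combined Grundy value = 0 ⊕ 1 = 1.
A winning move leaves total XOR = 0, i.e. changes one component's Grundy value g to g ⊕ X where X is the current total.
Heap A: need g' = 0⊕1 = 1. Options: 23−2→G=2, 23−3→G=2, 23−9→G=1. Hits: 1.
Heap B: need g' = 1⊕1 = 0. Options: 11−1→G=0, 11−5→G=0, 11−9→G=0. Hits: 3.

4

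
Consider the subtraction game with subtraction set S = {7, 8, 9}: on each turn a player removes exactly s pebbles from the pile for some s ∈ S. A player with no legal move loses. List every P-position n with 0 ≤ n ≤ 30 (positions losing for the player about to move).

0, 1, 2, 3, 4, 5, 6, 16, 17, 18, 19, 20, 21, 22

n :  0  1  2  3  4  5  6  7  8  9 10 11 12 13 14 15 16 17 18 19 20 21 22 23 24 25 26 27 28 29 30
G :  0  0  0  0  0  0  0  1  1  1  1  1  1  1  2  2  0  0  0  0  0  0  0  1  1  1  1  1  1  1  2
P-positions are exactly the n with G(n) = 0.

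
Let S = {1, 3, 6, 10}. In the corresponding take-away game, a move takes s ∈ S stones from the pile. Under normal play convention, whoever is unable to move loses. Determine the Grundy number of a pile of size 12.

1

G(0) = 0
G(1) = mex{0} = 1
G(2) = mex{1} = 0
G(3) = mex{0,0} = 1
G(4) = mex{1,1} = 0
G(5) = mex{0,0} = 1
G(6) = mex{1,1,0} = 2
G(7) = mex{2,0,1} = 3
G(8) = mex{3,1,0} = 2
G(9) = mex{2,2,1} = 0
G(10) = mex{0,3,0,0} = 1
G(11) = mex{1,2,1,1} = 0
G(12) = mex{0,0,2,0} = 1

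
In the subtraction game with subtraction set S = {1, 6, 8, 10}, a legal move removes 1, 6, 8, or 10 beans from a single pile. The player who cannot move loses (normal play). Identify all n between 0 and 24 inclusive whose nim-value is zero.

0, 2, 4, 7, 9, 11, 16, 18, 20, 23

n :  0  1  2  3  4  5  6  7  8  9 10 11 12 13 14 15 16 17 18 19 20 21 22 23 24
G :  0  1  0  1  0  1  2  0  1  0  1  0  1  2  3  2  0  1  0  1  0  1  2  0  1
P-positions are exactly the n with G(n) = 0.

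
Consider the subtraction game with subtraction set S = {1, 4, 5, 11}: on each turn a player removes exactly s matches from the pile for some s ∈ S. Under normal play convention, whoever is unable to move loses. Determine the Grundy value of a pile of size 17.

G(0) = 0
G(1) = mex{0} = 1
G(2) = mex{1} = 0
G(3) = mex{0} = 1
G(4) = mex{1,0} = 2
G(5) = mex{2,1,0} = 3
G(6) = mex{3,0,1} = 2
G(7) = mex{2,1,0} = 3
G(8) = mex{3,2,1} = 0
G(9) = mex{0,3,2} = 1
G(10) = mex{1,2,3} = 0
G(11) = mex{0,3,2,0} = 1
G(12) = mex{1,0,3,1} = 2
G(13) = mex{2,1,0,0} = 3
G(14) = mex{3,0,1,1} = 2
G(15) = mex{2,1,0,2} = 3
G(16) = mex{3,2,1,3} = 0
G(17) = mex{0,3,2,2} = 1

1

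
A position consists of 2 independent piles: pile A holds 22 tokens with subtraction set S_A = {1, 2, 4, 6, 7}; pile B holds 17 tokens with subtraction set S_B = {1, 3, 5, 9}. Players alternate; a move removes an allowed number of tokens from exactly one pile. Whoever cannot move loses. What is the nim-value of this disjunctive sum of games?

Pile A, S = {1, 2, 4, 6, 7}:
n :  0  1  2  3  4  5  6  7  8  9 10 11 12 13 14 15 16 17 18 19 20 21 22
G :  0  1  2  0  1  2  3  4  0  1  2  0  1  2  3  4  0  1  2  0  1  2  3
G_A(22) = 3.
Pile B, S = {1, 3, 5, 9}:
n :  0  1  2  3  4  5  6  7  8  9 10 11 12 13 14 15 16 17
G :  0  1  0  1  0  1  0  1  0  1  0  1  0  1  0  1  0  1
G_B(17) = 1.
Combined Grundy value = 3 ⊕ 1 = 2.

2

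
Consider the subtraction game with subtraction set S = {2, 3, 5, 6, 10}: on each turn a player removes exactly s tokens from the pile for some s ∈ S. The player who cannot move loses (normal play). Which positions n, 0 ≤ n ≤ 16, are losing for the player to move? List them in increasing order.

0, 1, 8, 9, 16

n :  0  1  2  3  4  5  6  7  8  9 10 11 12 13 14 15 16
G :  0  0  1  1  2  2  3  3  0  0  1  1  2  2  3  3  0
P-positions are exactly the n with G(n) = 0.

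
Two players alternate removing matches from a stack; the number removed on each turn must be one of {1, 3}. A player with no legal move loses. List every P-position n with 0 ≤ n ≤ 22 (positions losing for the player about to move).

n :  0  1  2  3  4  5  6  7  8  9 10 11 12 13 14 15 16 17 18 19 20 21 22
G :  0  1  0  1  0  1  0  1  0  1  0  1  0  1  0  1  0  1  0  1  0  1  0
P-positions are exactly the n with G(n) = 0.

0, 2, 4, 6, 8, 10, 12, 14, 16, 18, 20, 22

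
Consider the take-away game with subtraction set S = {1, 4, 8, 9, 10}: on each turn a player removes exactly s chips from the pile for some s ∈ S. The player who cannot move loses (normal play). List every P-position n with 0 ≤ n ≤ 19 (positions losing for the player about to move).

n :  0  1  2  3  4  5  6  7  8  9 10 11 12 13 14 15 16 17 18 19
G :  0  1  0  1  2  0  1  0  1  2  3  2  3  4  5  3  2  3  0  1
P-positions are exactly the n with G(n) = 0.

0, 2, 5, 7, 18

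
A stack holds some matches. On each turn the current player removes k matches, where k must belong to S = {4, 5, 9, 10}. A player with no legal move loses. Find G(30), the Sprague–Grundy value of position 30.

G(0) = 0
G(1) = mex{} = 0
G(2) = mex{} = 0
G(3) = mex{} = 0
G(4) = mex{0} = 1
G(5) = mex{0,0} = 1
G(6) = mex{0,0} = 1
G(7) = mex{0,0} = 1
G(8) = mex{1,0} = 2
G(9) = mex{1,1,0} = 2
G(10) = mex{1,1,0,0} = 2
G(11) = mex{1,1,0,0} = 2
G(12) = mex{2,1,0,0} = 3
G(13) = mex{2,2,1,0} = 3
G(14) = mex{2,2,1,1} = 0
G(15) = mex{2,2,1,1} = 0
G(16) = mex{3,2,1,1} = 0
G(17) = mex{3,3,2,1} = 0
G(18) = mex{0,3,2,2} = 1
G(19) = mex{0,0,2,2} = 1
G(20) = mex{0,0,2,2} = 1
G(21) = mex{0,0,3,2} = 1
G(22) = mex{1,0,3,3} = 2
G(23) = mex{1,1,0,3} = 2
G(24) = mex{1,1,0,0} = 2
G(25) = mex{1,1,0,0} = 2
G(26) = mex{2,1,0,0} = 3
G(27) = mex{2,2,1,0} = 3
G(28) = mex{2,2,1,1} = 0
G(29) = mex{2,2,1,1} = 0
G(30) = mex{3,2,1,1} = 0

0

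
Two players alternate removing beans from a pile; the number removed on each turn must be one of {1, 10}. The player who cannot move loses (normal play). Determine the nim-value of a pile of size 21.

n :  0  1  2  3  4  5  6  7  8  9 10 11 12 13 14 15 16 17 18 19 20 21
G :  0  1  0  1  0  1  0  1  0  1  2  0  1  0  1  0  1  0  1  0  1  2

2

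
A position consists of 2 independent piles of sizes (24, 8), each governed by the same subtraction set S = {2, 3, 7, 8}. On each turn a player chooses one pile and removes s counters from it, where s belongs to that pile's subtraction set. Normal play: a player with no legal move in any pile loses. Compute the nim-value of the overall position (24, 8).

3

All piles use S = {2, 3, 7, 8}:
G(0) = 0
G(1) = mex{} = 0
G(2) = mex{0} = 1
G(3) = mex{0,0} = 1
G(4) = mex{1,0} = 2
G(5) = mex{1,1} = 0
G(6) = mex{2,1} = 0
G(7) = mex{0,2,0} = 1
G(8) = mex{0,0,0,0} = 1
G(9) = mex{1,0,1,0} = 2
G(10) = mex{1,1,1,1} = 0
G(11) = mex{2,1,2,1} = 0
G(12) = mex{0,2,0,2} = 1
G(13) = mex{0,0,0,0} = 1
G(14) = mex{1,0,1,0} = 2
G(15) = mex{1,1,1,1} = 0
G(16) = mex{2,1,2,1} = 0
G(17) = mex{0,2,0,2} = 1
G(18) = mex{0,0,0,0} = 1
G(19) = mex{1,0,1,0} = 2
G(20) = mex{1,1,1,1} = 0
G(21) = mex{2,1,2,1} = 0
G(22) = mex{0,2,0,2} = 1
G(23) = mex{0,0,0,0} = 1
G(24) = mex{1,0,1,0} = 2
Pile A: G(24) = 2.
Pile B: G(8) = 1.
Combined Grundy value = 2 ⊕ 1 = 3.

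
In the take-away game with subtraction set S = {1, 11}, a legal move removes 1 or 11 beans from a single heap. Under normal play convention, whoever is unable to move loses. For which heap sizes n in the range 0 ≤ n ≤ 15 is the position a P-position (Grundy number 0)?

0, 2, 4, 6, 8, 10, 12, 14

n :  0  1  2  3  4  5  6  7  8  9 10 11 12 13 14 15
G :  0  1  0  1  0  1  0  1  0  1  0  1  0  1  0  1
P-positions are exactly the n with G(n) = 0.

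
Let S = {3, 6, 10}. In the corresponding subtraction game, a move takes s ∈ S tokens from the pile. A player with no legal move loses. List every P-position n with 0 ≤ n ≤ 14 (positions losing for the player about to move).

0, 1, 2, 9, 13, 14

G(0) = 0
G(1) = mex{} = 0
G(2) = mex{} = 0
G(3) = mex{0} = 1
G(4) = mex{0} = 1
G(5) = mex{0} = 1
G(6) = mex{1,0} = 2
G(7) = mex{1,0} = 2
G(8) = mex{1,0} = 2
G(9) = mex{2,1} = 0
G(10) = mex{2,1,0} = 3
G(11) = mex{2,1,0} = 3
G(12) = mex{0,2,0} = 1
G(13) = mex{3,2,1} = 0
G(14) = mex{3,2,1} = 0
P-positions are exactly the n with G(n) = 0.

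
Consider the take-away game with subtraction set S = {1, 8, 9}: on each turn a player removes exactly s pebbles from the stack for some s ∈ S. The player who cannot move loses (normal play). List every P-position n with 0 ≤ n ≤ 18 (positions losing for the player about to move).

n :  0  1  2  3  4  5  6  7  8  9 10 11 12 13 14 15 16 17 18
G :  0  1  0  1  0  1  0  1  2  3  2  3  2  3  2  3  0  1  0
P-positions are exactly the n with G(n) = 0.

0, 2, 4, 6, 16, 18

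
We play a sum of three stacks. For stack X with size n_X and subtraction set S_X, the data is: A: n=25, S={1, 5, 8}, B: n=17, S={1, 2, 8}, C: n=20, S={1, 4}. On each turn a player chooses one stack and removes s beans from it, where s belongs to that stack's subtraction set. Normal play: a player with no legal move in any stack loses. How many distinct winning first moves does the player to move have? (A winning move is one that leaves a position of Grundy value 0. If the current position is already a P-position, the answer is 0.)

0

Stack A, S = {1, 5, 8}:
n :  0  1  2  3  4  5  6  7  8  9 10 11 12 13 14 15 16 17 18 19 20 21 22 23 24 25
G :  0  1  0  1  0  1  0  1  2  3  2  3  2  0  1  0  1  0  1  0  1  2  3  2  3  2
G_A(25) = 2.
Stack B, S = {1, 2, 8}:
n :  0  1  2  3  4  5  6  7  8  9 10 11 12 13 14 15 16 17
G :  0  1  2  0  1  2  0  1  2  0  1  2  0  1  2  0  1  2
G_B(17) = 2.
Stack C, S = {1, 4}:
n :  0  1  2  3  4  5  6  7  8  9 10 11 12 13 14 15 16 17 18 19 20
G :  0  1  0  1  2  0  1  0  1  2  0  1  0  1  2  0  1  0  1  2  0
G_C(20) = 0.
Combined Grundy value = 2 ⊕ 2 ⊕ 0 = 0.
A winning move leaves total XOR = 0, i.e. changes one component's Grundy value g to g ⊕ X where X is the current total.
Stack A: target g' = 2⊕0 = 2, but every legal move changes the Grundy value (mex property), so 0 moves.
Stack B: target g' = 2⊕0 = 2, but every legal move changes the Grundy value (mex property), so 0 moves.
Stack C: target g' = 0⊕0 = 0, but every legal move changes the Grundy value (mex property), so 0 moves.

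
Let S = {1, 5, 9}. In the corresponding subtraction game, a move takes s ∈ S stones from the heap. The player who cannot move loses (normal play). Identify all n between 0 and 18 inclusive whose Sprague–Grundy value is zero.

0, 2, 4, 6, 8, 10, 12, 14, 16, 18

n :  0  1  2  3  4  5  6  7  8  9 10 11 12 13 14 15 16 17 18
G :  0  1  0  1  0  1  0  1  0  1  0  1  0  1  0  1  0  1  0
P-positions are exactly the n with G(n) = 0.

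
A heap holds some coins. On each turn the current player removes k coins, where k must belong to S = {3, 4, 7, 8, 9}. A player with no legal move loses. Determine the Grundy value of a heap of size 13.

0

n :  0  1  2  3  4  5  6  7  8  9 10 11 12 13
G :  0  0  0  1  1  1  2  2  2  3  3  3  0  0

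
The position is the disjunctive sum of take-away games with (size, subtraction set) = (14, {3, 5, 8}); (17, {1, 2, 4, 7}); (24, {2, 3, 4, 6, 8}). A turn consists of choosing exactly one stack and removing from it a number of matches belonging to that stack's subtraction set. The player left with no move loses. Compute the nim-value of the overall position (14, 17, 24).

1

Stack A, S = {3, 5, 8}:
G(0) = 0
G(1) = mex{} = 0
G(2) = mex{} = 0
G(3) = mex{0} = 1
G(4) = mex{0} = 1
G(5) = mex{0,0} = 1
G(6) = mex{1,0} = 2
G(7) = mex{1,0} = 2
G(8) = mex{1,1,0} = 2
G(9) = mex{2,1,0} = 3
G(10) = mex{2,1,0} = 3
G(11) = mex{2,2,1} = 0
G(12) = mex{3,2,1} = 0
G(13) = mex{3,2,1} = 0
G(14) = mex{0,3,2} = 1
G_A(14) = 1.
Stack B, S = {1, 2, 4, 7}:
n :  0  1  2  3  4  5  6  7  8  9 10 11 12 13 14 15 16 17
G :  0  1  2  0  1  2  0  1  2  0  1  2  0  1  2  0  1  2
G_B(17) = 2.
Stack C, S = {2, 3, 4, 6, 8}:
G(0) = 0
G(1) = mex{} = 0
G(2) = mex{0} = 1
G(3) = mex{0,0} = 1
G(4) = mex{1,0,0} = 2
G(5) = mex{1,1,0} = 2
G(6) = mex{2,1,1,0} = 3
G(7) = mex{2,2,1,0} = 3
G(8) = mex{3,2,2,1,0} = 4
G(9) = mex{3,3,2,1,0} = 4
G(10) = mex{4,3,3,2,1} = 0
G(11) = mex{4,4,3,2,1} = 0
G(12) = mex{0,4,4,3,2} = 1
G(13) = mex{0,0,4,3,2} = 1
G(14) = mex{1,0,0,4,3} = 2
G(15) = mex{1,1,0,4,3} = 2
G(16) = mex{2,1,1,0,4} = 3
G(17) = mex{2,2,1,0,4} = 3
G(18) = mex{3,2,2,1,0} = 4
G(19) = mex{3,3,2,1,0} = 4
G(20) = mex{4,3,3,2,1} = 0
G(21) = mex{4,4,3,2,1} = 0
G(22) = mex{0,4,4,3,2} = 1
G(23) = mex{0,0,4,3,2} = 1
G(24) = mex{1,0,0,4,3} = 2
G_C(24) = 2.
Combined Grundy value = 1 ⊕ 2 ⊕ 2 = 1.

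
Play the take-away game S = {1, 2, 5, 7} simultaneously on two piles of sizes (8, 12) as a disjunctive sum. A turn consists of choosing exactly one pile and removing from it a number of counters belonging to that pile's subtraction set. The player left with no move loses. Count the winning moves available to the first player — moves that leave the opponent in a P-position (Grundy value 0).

4

All piles use S = {1, 2, 5, 7}:
G(0) = 0
G(1) = mex{0} = 1
G(2) = mex{1,0} = 2
G(3) = mex{2,1} = 0
G(4) = mex{0,2} = 1
G(5) = mex{1,0,0} = 2
G(6) = mex{2,1,1} = 0
G(7) = mex{0,2,2,0} = 1
G(8) = mex{1,0,0,1} = 2
G(9) = mex{2,1,1,2} = 0
G(10) = mex{0,2,2,0} = 1
G(11) = mex{1,0,0,1} = 2
G(12) = mex{2,1,1,2} = 0
Pile A: G(8) = 2.
Pile B: G(12) = 0.
Combined Grundy value = 2 ⊕ 0 = 2.
A winning move leaves total XOR = 0, i.e. changes one component's Grundy value g to g ⊕ X where X is the current total.
Pile A: need g' = 2⊕2 = 0. Options: 8−1→G=1, 8−2→G=0, 8−5→G=0, 8−7→G=1. Hits: 2.
Pile B: need g' = 0⊕2 = 2. Options: 12−1→G=2, 12−2→G=1, 12−5→G=1, 12−7→G=2. Hits: 2.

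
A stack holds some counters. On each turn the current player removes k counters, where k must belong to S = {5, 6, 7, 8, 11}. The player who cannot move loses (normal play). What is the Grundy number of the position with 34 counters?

0

n :  0  1  2  3  4  5  6  7  8  9 10 11 12 13 14 15 16 17 18 19 20 21 22 23 24 25 26 27 28 29 30 31 32 33 34
G :  0  0  0  0  0  1  1  1  1  1  2  2  2  2  2  3  0  0  0  0  0  1  1  1  1  1  2  2  2  2  2  3  0  0  0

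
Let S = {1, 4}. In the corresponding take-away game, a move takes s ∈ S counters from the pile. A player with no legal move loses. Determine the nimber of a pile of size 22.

n :  0  1  2  3  4  5  6  7  8  9 10 11 12 13 14 15 16 17 18 19 20 21 22
G :  0  1  0  1  2  0  1  0  1  2  0  1  0  1  2  0  1  0  1  2  0  1  0

0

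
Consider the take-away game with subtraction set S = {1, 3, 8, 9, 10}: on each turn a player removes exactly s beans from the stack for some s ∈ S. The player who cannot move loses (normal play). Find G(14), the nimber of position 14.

G(0) = 0
G(1) = mex{0} = 1
G(2) = mex{1} = 0
G(3) = mex{0,0} = 1
G(4) = mex{1,1} = 0
G(5) = mex{0,0} = 1
G(6) = mex{1,1} = 0
G(7) = mex{0,0} = 1
G(8) = mex{1,1,0} = 2
G(9) = mex{2,0,1,0} = 3
G(10) = mex{3,1,0,1,0} = 2
G(11) = mex{2,2,1,0,1} = 3
G(12) = mex{3,3,0,1,0} = 2
G(13) = mex{2,2,1,0,1} = 3
G(14) = mex{3,3,0,1,0} = 2

2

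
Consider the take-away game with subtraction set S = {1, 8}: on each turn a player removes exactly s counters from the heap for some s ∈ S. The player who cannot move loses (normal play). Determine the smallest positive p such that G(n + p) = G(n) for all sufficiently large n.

n :  0  1  2  3  4  5  6  7  8  9 10 11 12 13 14 15 16 17 18 19
G :  0  1  0  1  0  1  0  1  2  0  1  0  1  0  1  0  1  2  0  1
G(n+9) = G(n) holds for n = 0,…,7 (a full window of length max(S) = 8), so the sequence is purely periodic with period 9.

9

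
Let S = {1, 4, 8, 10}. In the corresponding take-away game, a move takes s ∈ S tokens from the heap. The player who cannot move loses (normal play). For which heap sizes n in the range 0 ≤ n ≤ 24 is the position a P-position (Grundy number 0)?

n :  0  1  2  3  4  5  6  7  8  9 10 11 12 13 14 15 16 17 18 19 20 21 22 23 24
G :  0  1  0  1  2  0  1  0  1  2  3  2  3  4  0  1  0  1  2  0  1  0  1  2  3
P-positions are exactly the n with G(n) = 0.

0, 2, 5, 7, 14, 16, 19, 21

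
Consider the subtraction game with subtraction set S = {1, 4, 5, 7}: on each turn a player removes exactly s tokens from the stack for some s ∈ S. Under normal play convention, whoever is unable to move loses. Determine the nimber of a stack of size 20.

2

G(0) = 0
G(1) = mex{0} = 1
G(2) = mex{1} = 0
G(3) = mex{0} = 1
G(4) = mex{1,0} = 2
G(5) = mex{2,1,0} = 3
G(6) = mex{3,0,1} = 2
G(7) = mex{2,1,0,0} = 3
G(8) = mex{3,2,1,1} = 0
G(9) = mex{0,3,2,0} = 1
G(10) = mex{1,2,3,1} = 0
G(11) = mex{0,3,2,2} = 1
G(12) = mex{1,0,3,3} = 2
G(13) = mex{2,1,0,2} = 3
G(14) = mex{3,0,1,3} = 2
G(15) = mex{2,1,0,0} = 3
G(16) = mex{3,2,1,1} = 0
G(17) = mex{0,3,2,0} = 1
G(18) = mex{1,2,3,1} = 0
G(19) = mex{0,3,2,2} = 1
G(20) = mex{1,0,3,3} = 2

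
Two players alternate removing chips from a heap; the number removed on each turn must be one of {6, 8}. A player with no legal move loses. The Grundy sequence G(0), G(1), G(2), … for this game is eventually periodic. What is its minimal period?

14

G(0) = 0
G(1) = mex{} = 0
G(2) = mex{} = 0
G(3) = mex{} = 0
G(4) = mex{} = 0
G(5) = mex{} = 0
G(6) = mex{0} = 1
G(7) = mex{0} = 1
G(8) = mex{0,0} = 1
G(9) = mex{0,0} = 1
G(10) = mex{0,0} = 1
G(11) = mex{0,0} = 1
G(12) = mex{1,0} = 2
G(13) = mex{1,0} = 2
G(14) = mex{1,1} = 0
G(15) = mex{1,1} = 0
G(16) = mex{1,1} = 0
G(17) = mex{1,1} = 0
G(18) = mex{2,1} = 0
G(19) = mex{2,1} = 0
G(20) = mex{0,2} = 1
G(21) = mex{0,2} = 1
G(22) = mex{0,0} = 1
G(23) = mex{0,0} = 1
G(24) = mex{0,0} = 1
G(25) = mex{0,0} = 1
G(26) = mex{1,0} = 2
G(27) = mex{1,0} = 2
G(28) = mex{1,1} = 0
G(29) = mex{1,1} = 0
G(n+14) = G(n) holds for n = 0,…,7 (a full window of length max(S) = 8), so the sequence is purely periodic with period 14.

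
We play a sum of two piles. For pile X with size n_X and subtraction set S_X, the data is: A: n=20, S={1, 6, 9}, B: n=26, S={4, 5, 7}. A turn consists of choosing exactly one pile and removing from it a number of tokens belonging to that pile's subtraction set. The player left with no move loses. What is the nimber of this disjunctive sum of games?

Pile A, S = {1, 6, 9}:
n :  0  1  2  3  4  5  6  7  8  9 10 11 12 13 14 15 16 17 18 19 20
G :  0  1  0  1  0  1  2  0  1  2  3  2  0  1  0  1  2  0  1  0  1
G_A(20) = 1.
Pile B, S = {4, 5, 7}:
n :  0  1  2  3  4  5  6  7  8  9 10 11 12 13 14 15 16 17 18 19 20 21 22 23 24 25 26
G :  0  0  0  0  1  1  1  1  2  2  2  0  0  0  0  1  1  1  1  2  2  2  0  0  0  0  1
G_B(26) = 1.
Combined Grundy value = 1 ⊕ 1 = 0.

0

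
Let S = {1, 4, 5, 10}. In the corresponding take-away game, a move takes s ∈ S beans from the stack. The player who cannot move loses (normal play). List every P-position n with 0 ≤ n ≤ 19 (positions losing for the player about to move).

0, 2, 8, 11, 14, 17

n :  0  1  2  3  4  5  6  7  8  9 10 11 12 13 14 15 16 17 18 19
G :  0  1  0  1  2  3  2  3  0  1  4  0  1  2  0  1  3  0  1  2
P-positions are exactly the n with G(n) = 0.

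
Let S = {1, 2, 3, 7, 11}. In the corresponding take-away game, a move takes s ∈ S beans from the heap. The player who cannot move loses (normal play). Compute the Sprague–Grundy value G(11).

3

n :  0  1  2  3  4  5  6  7  8  9 10 11
G :  0  1  2  3  0  1  2  3  0  1  2  3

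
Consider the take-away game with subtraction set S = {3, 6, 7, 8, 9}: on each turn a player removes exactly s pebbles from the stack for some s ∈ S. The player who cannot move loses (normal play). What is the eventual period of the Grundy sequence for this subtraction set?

n :  0  1  2  3  4  5  6  7  8  9 10 11 12 13 14 15 16 17 18 19 20 21 22 23 24 25
G :  0  0  0  1  1  1  2  2  2  3  3  3  0  0  0  1  1  1  2  2  2  3  3  3  0  0
G(n+12) = G(n) holds for n = 0,…,8 (a full window of length max(S) = 9), so the sequence is purely periodic with period 12.

12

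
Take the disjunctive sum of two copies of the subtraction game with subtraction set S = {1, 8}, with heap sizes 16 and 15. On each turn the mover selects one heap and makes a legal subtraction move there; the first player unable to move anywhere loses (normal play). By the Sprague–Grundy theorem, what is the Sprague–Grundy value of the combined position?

All heaps use S = {1, 8}:
G(0) = 0
G(1) = mex{0} = 1
G(2) = mex{1} = 0
G(3) = mex{0} = 1
G(4) = mex{1} = 0
G(5) = mex{0} = 1
G(6) = mex{1} = 0
G(7) = mex{0} = 1
G(8) = mex{1,0} = 2
G(9) = mex{2,1} = 0
G(10) = mex{0,0} = 1
G(11) = mex{1,1} = 0
G(12) = mex{0,0} = 1
G(13) = mex{1,1} = 0
G(14) = mex{0,0} = 1
G(15) = mex{1,1} = 0
G(16) = mex{0,2} = 1
Heap A: G(16) = 1.
Heap B: G(15) = 0.
Combined Grundy value = 1 ⊕ 0 = 1.

1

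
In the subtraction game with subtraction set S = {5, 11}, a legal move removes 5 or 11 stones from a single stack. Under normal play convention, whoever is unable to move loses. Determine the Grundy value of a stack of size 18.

G(0) = 0
G(1) = mex{} = 0
G(2) = mex{} = 0
G(3) = mex{} = 0
G(4) = mex{} = 0
G(5) = mex{0} = 1
G(6) = mex{0} = 1
G(7) = mex{0} = 1
G(8) = mex{0} = 1
G(9) = mex{0} = 1
G(10) = mex{1} = 0
G(11) = mex{1,0} = 2
G(12) = mex{1,0} = 2
G(13) = mex{1,0} = 2
G(14) = mex{1,0} = 2
G(15) = mex{0,0} = 1
G(16) = mex{2,1} = 0
G(17) = mex{2,1} = 0
G(18) = mex{2,1} = 0

0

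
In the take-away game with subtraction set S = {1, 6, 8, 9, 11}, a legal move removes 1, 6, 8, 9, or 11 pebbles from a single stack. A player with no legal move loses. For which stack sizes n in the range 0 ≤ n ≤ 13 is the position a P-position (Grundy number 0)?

G(0) = 0
G(1) = mex{0} = 1
G(2) = mex{1} = 0
G(3) = mex{0} = 1
G(4) = mex{1} = 0
G(5) = mex{0} = 1
G(6) = mex{1,0} = 2
G(7) = mex{2,1} = 0
G(8) = mex{0,0,0} = 1
G(9) = mex{1,1,1,0} = 2
G(10) = mex{2,0,0,1} = 3
G(11) = mex{3,1,1,0,0} = 2
G(12) = mex{2,2,0,1,1} = 3
G(13) = mex{3,0,1,0,0} = 2
P-positions are exactly the n with G(n) = 0.

0, 2, 4, 7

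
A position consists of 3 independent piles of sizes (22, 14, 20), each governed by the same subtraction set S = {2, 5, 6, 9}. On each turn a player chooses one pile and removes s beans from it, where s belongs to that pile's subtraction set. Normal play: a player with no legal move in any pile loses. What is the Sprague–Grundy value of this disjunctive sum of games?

All piles use S = {2, 5, 6, 9}:
n :  0  1  2  3  4  5  6  7  8  9 10 11 12 13 14 15 16 17 18 19 20 21 22
G :  0  0  1  1  0  2  1  3  0  2  1  0  0  1  1  0  2  1  3  0  2  1  0
Pile A: G(22) = 0.
Pile B: G(14) = 1.
Pile C: G(20) = 2.
Combined Grundy value = 0 ⊕ 1 ⊕ 2 = 3.

3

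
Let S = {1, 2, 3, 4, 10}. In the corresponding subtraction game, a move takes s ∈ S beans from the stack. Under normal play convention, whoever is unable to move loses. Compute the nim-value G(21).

G(0) = 0
G(1) = mex{0} = 1
G(2) = mex{1,0} = 2
G(3) = mex{2,1,0} = 3
G(4) = mex{3,2,1,0} = 4
G(5) = mex{4,3,2,1} = 0
G(6) = mex{0,4,3,2} = 1
G(7) = mex{1,0,4,3} = 2
G(8) = mex{2,1,0,4} = 3
G(9) = mex{3,2,1,0} = 4
G(10) = mex{4,3,2,1,0} = 5
G(11) = mex{5,4,3,2,1} = 0
G(12) = mex{0,5,4,3,2} = 1
G(13) = mex{1,0,5,4,3} = 2
G(14) = mex{2,1,0,5,4} = 3
G(15) = mex{3,2,1,0,0} = 4
G(16) = mex{4,3,2,1,1} = 0
G(17) = mex{0,4,3,2,2} = 1
G(18) = mex{1,0,4,3,3} = 2
G(19) = mex{2,1,0,4,4} = 3
G(20) = mex{3,2,1,0,5} = 4
G(21) = mex{4,3,2,1,0} = 5

5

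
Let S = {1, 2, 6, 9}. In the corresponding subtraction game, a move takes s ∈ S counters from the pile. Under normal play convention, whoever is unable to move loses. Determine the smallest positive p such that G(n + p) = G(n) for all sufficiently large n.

G(0) = 0
G(1) = mex{0} = 1
G(2) = mex{1,0} = 2
G(3) = mex{2,1} = 0
G(4) = mex{0,2} = 1
G(5) = mex{1,0} = 2
G(6) = mex{2,1,0} = 3
G(7) = mex{3,2,1} = 0
G(8) = mex{0,3,2} = 1
G(9) = mex{1,0,0,0} = 2
G(10) = mex{2,1,1,1} = 0
G(11) = mex{0,2,2,2} = 1
G(12) = mex{1,0,3,0} = 2
G(13) = mex{2,1,0,1} = 3
G(14) = mex{3,2,1,2} = 0
G(15) = mex{0,3,2,3} = 1
G(16) = mex{1,0,0,0} = 2
G(17) = mex{2,1,1,1} = 0
G(n+7) = G(n) holds for n = 0,…,8 (a full window of length max(S) = 9), so the sequence is purely periodic with period 7.

7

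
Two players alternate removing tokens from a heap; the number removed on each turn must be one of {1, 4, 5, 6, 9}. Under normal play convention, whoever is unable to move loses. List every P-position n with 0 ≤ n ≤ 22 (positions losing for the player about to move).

0, 2, 10, 12, 20, 22

n :  0  1  2  3  4  5  6  7  8  9 10 11 12 13 14 15 16 17 18 19 20 21 22
G :  0  1  0  1  2  3  2  3  4  5  0  1  0  1  2  3  2  3  4  5  0  1  0
P-positions are exactly the n with G(n) = 0.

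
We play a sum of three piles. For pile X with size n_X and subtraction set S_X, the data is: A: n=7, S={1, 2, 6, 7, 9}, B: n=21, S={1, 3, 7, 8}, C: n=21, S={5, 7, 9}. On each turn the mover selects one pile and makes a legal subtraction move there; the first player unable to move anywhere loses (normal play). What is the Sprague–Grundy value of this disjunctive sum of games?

Pile A, S = {1, 2, 6, 7, 9}:
G(0) = 0
G(1) = mex{0} = 1
G(2) = mex{1,0} = 2
G(3) = mex{2,1} = 0
G(4) = mex{0,2} = 1
G(5) = mex{1,0} = 2
G(6) = mex{2,1,0} = 3
G(7) = mex{3,2,1,0} = 4
G_A(7) = 4.
Pile B, S = {1, 3, 7, 8}:
n :  0  1  2  3  4  5  6  7  8  9 10 11 12 13 14 15 16 17 18 19 20 21
G :  0  1  0  1  0  1  0  1  2  3  2  3  2  3  2  0  1  0  1  0  1  0
G_B(21) = 0.
Pile C, S = {5, 7, 9}:
G(0) = 0
G(1) = mex{} = 0
G(2) = mex{} = 0
G(3) = mex{} = 0
G(4) = mex{} = 0
G(5) = mex{0} = 1
G(6) = mex{0} = 1
G(7) = mex{0,0} = 1
G(8) = mex{0,0} = 1
G(9) = mex{0,0,0} = 1
G(10) = mex{1,0,0} = 2
G(11) = mex{1,0,0} = 2
G(12) = mex{1,1,0} = 2
G(13) = mex{1,1,0} = 2
G(14) = mex{1,1,1} = 0
G(15) = mex{2,1,1} = 0
G(16) = mex{2,1,1} = 0
G(17) = mex{2,2,1} = 0
G(18) = mex{2,2,1} = 0
G(19) = mex{0,2,2} = 1
G(20) = mex{0,2,2} = 1
G(21) = mex{0,0,2} = 1
G_C(21) = 1.
Combined Grundy value = 4 ⊕ 0 ⊕ 1 = 5.

5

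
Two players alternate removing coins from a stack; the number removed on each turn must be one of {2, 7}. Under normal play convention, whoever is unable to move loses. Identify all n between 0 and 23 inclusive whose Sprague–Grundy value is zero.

0, 1, 4, 5, 9, 10, 13, 14, 18, 19, 22, 23

G(0) = 0
G(1) = mex{} = 0
G(2) = mex{0} = 1
G(3) = mex{0} = 1
G(4) = mex{1} = 0
G(5) = mex{1} = 0
G(6) = mex{0} = 1
G(7) = mex{0,0} = 1
G(8) = mex{1,0} = 2
G(9) = mex{1,1} = 0
G(10) = mex{2,1} = 0
G(11) = mex{0,0} = 1
G(12) = mex{0,0} = 1
G(13) = mex{1,1} = 0
G(14) = mex{1,1} = 0
G(15) = mex{0,2} = 1
G(16) = mex{0,0} = 1
G(17) = mex{1,0} = 2
G(18) = mex{1,1} = 0
G(19) = mex{2,1} = 0
G(20) = mex{0,0} = 1
G(21) = mex{0,0} = 1
G(22) = mex{1,1} = 0
G(23) = mex{1,1} = 0
P-positions are exactly the n with G(n) = 0.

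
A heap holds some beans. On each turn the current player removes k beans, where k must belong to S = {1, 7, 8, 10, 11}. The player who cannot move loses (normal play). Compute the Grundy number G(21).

G(0) = 0
G(1) = mex{0} = 1
G(2) = mex{1} = 0
G(3) = mex{0} = 1
G(4) = mex{1} = 0
G(5) = mex{0} = 1
G(6) = mex{1} = 0
G(7) = mex{0,0} = 1
G(8) = mex{1,1,0} = 2
G(9) = mex{2,0,1} = 3
G(10) = mex{3,1,0,0} = 2
G(11) = mex{2,0,1,1,0} = 3
G(12) = mex{3,1,0,0,1} = 2
G(13) = mex{2,0,1,1,0} = 3
G(14) = mex{3,1,0,0,1} = 2
G(15) = mex{2,2,1,1,0} = 3
G(16) = mex{3,3,2,0,1} = 4
G(17) = mex{4,2,3,1,0} = 5
G(18) = mex{5,3,2,2,1} = 0
G(19) = mex{0,2,3,3,2} = 1
G(20) = mex{1,3,2,2,3} = 0
G(21) = mex{0,2,3,3,2} = 1

1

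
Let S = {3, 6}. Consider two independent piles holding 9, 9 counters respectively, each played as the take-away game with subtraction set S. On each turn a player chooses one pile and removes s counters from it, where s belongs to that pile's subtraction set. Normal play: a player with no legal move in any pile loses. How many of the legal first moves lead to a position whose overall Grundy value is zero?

0

All piles use S = {3, 6}:
G(0) = 0
G(1) = mex{} = 0
G(2) = mex{} = 0
G(3) = mex{0} = 1
G(4) = mex{0} = 1
G(5) = mex{0} = 1
G(6) = mex{1,0} = 2
G(7) = mex{1,0} = 2
G(8) = mex{1,0} = 2
G(9) = mex{2,1} = 0
Pile A: G(9) = 0.
Pile B: G(9) = 0.
Combined Grundy value = 0 ⊕ 0 = 0.
A winning move leaves total XOR = 0, i.e. changes one component's Grundy value g to g ⊕ X where X is the current total.
Pile A: target g' = 0⊕0 = 0, but every legal move changes the Grundy value (mex property), so 0 moves.
Pile B: target g' = 0⊕0 = 0, but every legal move changes the Grundy value (mex property), so 0 moves.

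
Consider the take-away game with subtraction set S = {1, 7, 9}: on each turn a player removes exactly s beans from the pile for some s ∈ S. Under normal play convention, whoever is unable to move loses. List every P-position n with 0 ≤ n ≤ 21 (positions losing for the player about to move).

0, 2, 4, 6, 8, 10, 12, 14, 16, 18, 20

n :  0  1  2  3  4  5  6  7  8  9 10 11 12 13 14 15 16 17 18 19 20 21
G :  0  1  0  1  0  1  0  1  0  1  0  1  0  1  0  1  0  1  0  1  0  1
P-positions are exactly the n with G(n) = 0.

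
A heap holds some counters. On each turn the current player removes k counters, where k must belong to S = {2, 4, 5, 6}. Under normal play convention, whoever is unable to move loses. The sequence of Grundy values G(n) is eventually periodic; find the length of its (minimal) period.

8

n :  0  1  2  3  4  5  6  7  8  9 10 11 12 13 14 15 16 17
G :  0  0  1  1  2  2  3  3  0  0  1  1  2  2  3  3  0  0
G(n+8) = G(n) holds for n = 0,…,5 (a full window of length max(S) = 6), so the sequence is purely periodic with period 8.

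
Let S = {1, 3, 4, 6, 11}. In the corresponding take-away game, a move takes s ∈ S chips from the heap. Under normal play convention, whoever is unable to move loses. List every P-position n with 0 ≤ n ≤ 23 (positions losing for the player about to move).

n :  0  1  2  3  4  5  6  7  8  9 10 11 12 13 14 15 16 17 18 19 20 21 22 23
G :  0  1  0  1  2  3  2  0  1  0  1  2  3  2  0  1  0  1  2  3  2  0  1  0
P-positions are exactly the n with G(n) = 0.

0, 2, 7, 9, 14, 16, 21, 23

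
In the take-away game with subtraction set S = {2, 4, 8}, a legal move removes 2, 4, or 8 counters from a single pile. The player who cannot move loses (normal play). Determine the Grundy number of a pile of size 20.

G(0) = 0
G(1) = mex{} = 0
G(2) = mex{0} = 1
G(3) = mex{0} = 1
G(4) = mex{1,0} = 2
G(5) = mex{1,0} = 2
G(6) = mex{2,1} = 0
G(7) = mex{2,1} = 0
G(8) = mex{0,2,0} = 1
G(9) = mex{0,2,0} = 1
G(10) = mex{1,0,1} = 2
G(11) = mex{1,0,1} = 2
G(12) = mex{2,1,2} = 0
G(13) = mex{2,1,2} = 0
G(14) = mex{0,2,0} = 1
G(15) = mex{0,2,0} = 1
G(16) = mex{1,0,1} = 2
G(17) = mex{1,0,1} = 2
G(18) = mex{2,1,2} = 0
G(19) = mex{2,1,2} = 0
G(20) = mex{0,2,0} = 1

1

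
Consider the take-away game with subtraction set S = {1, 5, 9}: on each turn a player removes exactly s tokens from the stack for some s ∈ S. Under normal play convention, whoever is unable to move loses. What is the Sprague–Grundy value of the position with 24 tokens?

n :  0  1  2  3  4  5  6  7  8  9 10 11 12 13 14 15 16 17 18 19 20 21 22 23 24
G :  0  1  0  1  0  1  0  1  0  1  0  1  0  1  0  1  0  1  0  1  0  1  0  1  0

0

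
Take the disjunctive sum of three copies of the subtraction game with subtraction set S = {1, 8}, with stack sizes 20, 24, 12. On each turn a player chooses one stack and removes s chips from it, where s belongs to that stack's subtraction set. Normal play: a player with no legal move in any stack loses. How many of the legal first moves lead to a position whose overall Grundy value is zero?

All stacks use S = {1, 8}:
n :  0  1  2  3  4  5  6  7  8  9 10 11 12 13 14 15 16 17 18 19 20 21 22 23 24
G :  0  1  0  1  0  1  0  1  2  0  1  0  1  0  1  0  1  2  0  1  0  1  0  1  0
Stack A: G(20) = 0.
Stack B: G(24) = 0.
Stack C: G(12) = 1.
Combined Grundy value = 0 ⊕ 0 ⊕ 1 = 1.
A winning move leaves total XOR = 0, i.e. changes one component's Grundy value g to g ⊕ X where X is the current total.
Stack A: need g' = 0⊕1 = 1. Options: 20−1→G=1, 20−8→G=1. Hits: 2.
Stack B: need g' = 0⊕1 = 1. Options: 24−1→G=1, 24−8→G=1. Hits: 2.
Stack C: need g' = 1⊕1 = 0. Options: 12−1→G=0, 12−8→G=0. Hits: 2.

6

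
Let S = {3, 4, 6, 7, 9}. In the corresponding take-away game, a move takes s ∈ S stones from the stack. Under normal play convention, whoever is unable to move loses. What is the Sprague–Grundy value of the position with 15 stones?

1

G(0) = 0
G(1) = mex{} = 0
G(2) = mex{} = 0
G(3) = mex{0} = 1
G(4) = mex{0,0} = 1
G(5) = mex{0,0} = 1
G(6) = mex{1,0,0} = 2
G(7) = mex{1,1,0,0} = 2
G(8) = mex{1,1,0,0} = 2
G(9) = mex{2,1,1,0,0} = 3
G(10) = mex{2,2,1,1,0} = 3
G(11) = mex{2,2,1,1,0} = 3
G(12) = mex{3,2,2,1,1} = 0
G(13) = mex{3,3,2,2,1} = 0
G(14) = mex{3,3,2,2,1} = 0
G(15) = mex{0,3,3,2,2} = 1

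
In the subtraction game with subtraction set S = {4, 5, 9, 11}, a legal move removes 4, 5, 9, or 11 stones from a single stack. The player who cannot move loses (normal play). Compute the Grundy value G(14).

3

n :  0  1  2  3  4  5  6  7  8  9 10 11 12 13 14
G :  0  0  0  0  1  1  1  1  2  2  2  2  3  3  3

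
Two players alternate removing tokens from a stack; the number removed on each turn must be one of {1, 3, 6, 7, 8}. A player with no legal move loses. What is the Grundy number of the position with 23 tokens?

2

n :  0  1  2  3  4  5  6  7  8  9 10 11 12 13 14 15 16 17 18 19 20 21 22 23
G :  0  1  0  1  0  1  2  3  2  3  2  3  4  0  1  0  1  0  1  2  3  2  3  2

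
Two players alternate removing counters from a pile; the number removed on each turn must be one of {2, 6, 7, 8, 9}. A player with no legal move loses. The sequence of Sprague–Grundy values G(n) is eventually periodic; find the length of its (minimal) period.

n :  0  1  2  3  4  5  6  7  8  9 10 11 12 13 14 15 16 17 18 19 20 21 22 23 24 25 26 27 28 29 30 31
G :  0  0  1  1  0  0  1  1  2  2  3  3  2  2  3  0  0  1  1  0  0  1  1  2  2  3  3  2  2  3  0  0
G(n+15) = G(n) holds for n = 0,…,8 (a full window of length max(S) = 9), so the sequence is purely periodic with period 15.

15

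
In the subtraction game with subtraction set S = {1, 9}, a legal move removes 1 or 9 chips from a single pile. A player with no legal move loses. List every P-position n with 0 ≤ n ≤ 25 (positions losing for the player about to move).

G(0) = 0
G(1) = mex{0} = 1
G(2) = mex{1} = 0
G(3) = mex{0} = 1
G(4) = mex{1} = 0
G(5) = mex{0} = 1
G(6) = mex{1} = 0
G(7) = mex{0} = 1
G(8) = mex{1} = 0
G(9) = mex{0,0} = 1
G(10) = mex{1,1} = 0
G(11) = mex{0,0} = 1
G(12) = mex{1,1} = 0
G(13) = mex{0,0} = 1
G(14) = mex{1,1} = 0
G(15) = mex{0,0} = 1
G(16) = mex{1,1} = 0
G(17) = mex{0,0} = 1
G(18) = mex{1,1} = 0
G(19) = mex{0,0} = 1
G(20) = mex{1,1} = 0
G(21) = mex{0,0} = 1
G(22) = mex{1,1} = 0
G(23) = mex{0,0} = 1
G(24) = mex{1,1} = 0
G(25) = mex{0,0} = 1
P-positions are exactly the n with G(n) = 0.

0, 2, 4, 6, 8, 10, 12, 14, 16, 18, 20, 22, 24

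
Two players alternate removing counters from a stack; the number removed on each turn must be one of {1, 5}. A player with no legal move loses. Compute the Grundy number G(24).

n :  0  1  2  3  4  5  6  7  8  9 10 11 12 13 14 15 16 17 18 19 20 21 22 23 24
G :  0  1  0  1  0  1  0  1  0  1  0  1  0  1  0  1  0  1  0  1  0  1  0  1  0

0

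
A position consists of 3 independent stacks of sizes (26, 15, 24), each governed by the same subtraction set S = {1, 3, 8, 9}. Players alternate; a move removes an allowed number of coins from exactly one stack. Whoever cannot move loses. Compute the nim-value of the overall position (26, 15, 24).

All stacks use S = {1, 3, 8, 9}:
n :  0  1  2  3  4  5  6  7  8  9 10 11 12 13 14 15 16 17 18 19 20 21 22 23 24 25 26
G :  0  1  0  1  0  1  0  1  2  3  2  3  2  3  2  3  0  1  0  1  0  1  0  1  2  3  2
Stack A: G(26) = 2.
Stack B: G(15) = 3.
Stack C: G(24) = 2.
Combined Grundy value = 2 ⊕ 3 ⊕ 2 = 3.

3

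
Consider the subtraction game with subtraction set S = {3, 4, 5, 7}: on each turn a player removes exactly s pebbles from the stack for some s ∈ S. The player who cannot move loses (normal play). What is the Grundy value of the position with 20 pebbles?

n :  0  1  2  3  4  5  6  7  8  9 10 11 12 13 14 15 16 17 18 19 20
G :  0  0  0  1  1  1  2  2  2  3  0  0  0  1  1  1  2  2  2  3  0

0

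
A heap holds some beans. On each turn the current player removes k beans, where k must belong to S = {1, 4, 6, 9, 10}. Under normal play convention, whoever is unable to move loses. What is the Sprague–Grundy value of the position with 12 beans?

3

G(0) = 0
G(1) = mex{0} = 1
G(2) = mex{1} = 0
G(3) = mex{0} = 1
G(4) = mex{1,0} = 2
G(5) = mex{2,1} = 0
G(6) = mex{0,0,0} = 1
G(7) = mex{1,1,1} = 0
G(8) = mex{0,2,0} = 1
G(9) = mex{1,0,1,0} = 2
G(10) = mex{2,1,2,1,0} = 3
G(11) = mex{3,0,0,0,1} = 2
G(12) = mex{2,1,1,1,0} = 3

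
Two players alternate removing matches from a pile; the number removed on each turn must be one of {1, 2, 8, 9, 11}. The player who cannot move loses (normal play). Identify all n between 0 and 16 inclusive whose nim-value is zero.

0, 3, 6, 10, 13, 16

G(0) = 0
G(1) = mex{0} = 1
G(2) = mex{1,0} = 2
G(3) = mex{2,1} = 0
G(4) = mex{0,2} = 1
G(5) = mex{1,0} = 2
G(6) = mex{2,1} = 0
G(7) = mex{0,2} = 1
G(8) = mex{1,0,0} = 2
G(9) = mex{2,1,1,0} = 3
G(10) = mex{3,2,2,1} = 0
G(11) = mex{0,3,0,2,0} = 1
G(12) = mex{1,0,1,0,1} = 2
G(13) = mex{2,1,2,1,2} = 0
G(14) = mex{0,2,0,2,0} = 1
G(15) = mex{1,0,1,0,1} = 2
G(16) = mex{2,1,2,1,2} = 0
P-positions are exactly the n with G(n) = 0.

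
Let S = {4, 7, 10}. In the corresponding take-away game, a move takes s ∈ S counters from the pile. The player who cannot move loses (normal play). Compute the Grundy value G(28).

0

G(0) = 0
G(1) = mex{} = 0
G(2) = mex{} = 0
G(3) = mex{} = 0
G(4) = mex{0} = 1
G(5) = mex{0} = 1
G(6) = mex{0} = 1
G(7) = mex{0,0} = 1
G(8) = mex{1,0} = 2
G(9) = mex{1,0} = 2
G(10) = mex{1,0,0} = 2
G(11) = mex{1,1,0} = 2
G(12) = mex{2,1,0} = 3
G(13) = mex{2,1,0} = 3
G(14) = mex{2,1,1} = 0
G(15) = mex{2,2,1} = 0
G(16) = mex{3,2,1} = 0
G(17) = mex{3,2,1} = 0
G(18) = mex{0,2,2} = 1
G(19) = mex{0,3,2} = 1
G(20) = mex{0,3,2} = 1
G(21) = mex{0,0,2} = 1
G(22) = mex{1,0,3} = 2
G(23) = mex{1,0,3} = 2
G(24) = mex{1,0,0} = 2
G(25) = mex{1,1,0} = 2
G(26) = mex{2,1,0} = 3
G(27) = mex{2,1,0} = 3
G(28) = mex{2,1,1} = 0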